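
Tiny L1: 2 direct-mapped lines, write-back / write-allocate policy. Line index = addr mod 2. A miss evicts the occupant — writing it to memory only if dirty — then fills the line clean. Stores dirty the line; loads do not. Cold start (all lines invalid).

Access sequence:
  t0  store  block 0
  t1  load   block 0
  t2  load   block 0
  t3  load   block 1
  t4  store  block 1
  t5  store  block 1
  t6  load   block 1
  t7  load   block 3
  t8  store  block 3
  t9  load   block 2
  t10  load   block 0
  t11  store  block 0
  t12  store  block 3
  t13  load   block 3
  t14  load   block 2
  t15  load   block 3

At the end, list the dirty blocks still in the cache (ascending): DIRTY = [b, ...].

DIRTY = [3]

0: W B0 → L0 miss [D]
1: R B0 → L0 hit [D]
2: R B0 → L0 hit [D]
3: R B1 → L1 miss [-]
4: W B1 → L1 hit [D]
5: W B1 → L1 hit [D]
6: R B1 → L1 hit [D]
7: R B3 → L1 miss wb→B1 [-]
8: W B3 → L1 hit [D]
9: R B2 → L0 miss wb→B0 [-]
10: R B0 → L0 miss [-]
11: W B0 → L0 hit [D]
12: W B3 → L1 hit [D]
13: R B3 → L1 hit [D]
14: R B2 → L0 miss wb→B0 [-]
15: R B3 → L1 hit [D]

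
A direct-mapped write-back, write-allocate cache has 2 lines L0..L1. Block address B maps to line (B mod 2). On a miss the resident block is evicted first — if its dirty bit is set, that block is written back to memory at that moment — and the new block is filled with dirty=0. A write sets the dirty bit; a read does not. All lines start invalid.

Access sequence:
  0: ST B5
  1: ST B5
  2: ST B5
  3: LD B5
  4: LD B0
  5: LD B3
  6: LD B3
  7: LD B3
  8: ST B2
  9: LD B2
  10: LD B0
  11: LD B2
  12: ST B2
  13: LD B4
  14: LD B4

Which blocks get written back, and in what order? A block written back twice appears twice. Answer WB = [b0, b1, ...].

  0 | W B5 → L1 miss [D]
  1 | W B5 → L1 hit [D]
  2 | W B5 → L1 hit [D]
  3 | R B5 → L1 hit [D]
  4 | R B0 → L0 miss [-]
  5 | R B3 → L1 miss wb→B5 [-]
  6 | R B3 → L1 hit [-]
  7 | R B3 → L1 hit [-]
  8 | W B2 → L0 miss [D]
  9 | R B2 → L0 hit [D]
  10 | R B0 → L0 miss wb→B2 [-]
  11 | R B2 → L0 miss [-]
  12 | W B2 → L0 hit [D]
  13 | R B4 → L0 miss wb→B2 [-]
  14 | R B4 → L0 hit [-]

WB = [5, 2, 2]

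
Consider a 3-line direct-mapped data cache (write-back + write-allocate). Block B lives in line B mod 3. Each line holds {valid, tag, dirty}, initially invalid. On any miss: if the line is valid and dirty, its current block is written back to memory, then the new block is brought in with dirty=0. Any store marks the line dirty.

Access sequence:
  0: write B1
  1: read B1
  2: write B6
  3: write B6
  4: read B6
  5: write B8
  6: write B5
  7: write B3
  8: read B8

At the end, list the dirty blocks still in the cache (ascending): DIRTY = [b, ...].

0: W B1 → L1 miss [D]
1: R B1 → L1 hit [D]
2: W B6 → L0 miss [D]
3: W B6 → L0 hit [D]
4: R B6 → L0 hit [D]
5: W B8 → L2 miss [D]
6: W B5 → L2 miss wb→B8 [D]
7: W B3 → L0 miss wb→B6 [D]
8: R B8 → L2 miss wb→B5 [-]

DIRTY = [1, 3]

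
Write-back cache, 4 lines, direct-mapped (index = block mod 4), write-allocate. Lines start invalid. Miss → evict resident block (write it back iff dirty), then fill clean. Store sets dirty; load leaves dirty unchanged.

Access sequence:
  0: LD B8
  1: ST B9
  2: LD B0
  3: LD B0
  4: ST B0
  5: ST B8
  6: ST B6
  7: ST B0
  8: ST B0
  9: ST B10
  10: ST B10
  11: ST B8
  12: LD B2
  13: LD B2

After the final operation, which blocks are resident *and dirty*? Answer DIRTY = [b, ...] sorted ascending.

0: R B8 -> L0 miss  d=-]
1: W B9 -> L1 miss  d=D]
2: R B0 -> L0 miss  d=-]
3: R B0 -> L0 hit  d=-]
4: W B0 -> L0 hit  d=D]
5: W B8 -> L0 miss wb->B0  d=D]
6: W B6 -> L2 miss  d=D]
7: W B0 -> L0 miss wb->B8  d=D]
8: W B0 -> L0 hit  d=D]
9: W B10 -> L2 miss wb->B6  d=D]
10: W B10 -> L2 hit  d=D]
11: W B8 -> L0 miss wb->B0  d=D]
12: R B2 -> L2 miss wb->B10  d=-]
13: R B2 -> L2 hit  d=-]

DIRTY = [8, 9]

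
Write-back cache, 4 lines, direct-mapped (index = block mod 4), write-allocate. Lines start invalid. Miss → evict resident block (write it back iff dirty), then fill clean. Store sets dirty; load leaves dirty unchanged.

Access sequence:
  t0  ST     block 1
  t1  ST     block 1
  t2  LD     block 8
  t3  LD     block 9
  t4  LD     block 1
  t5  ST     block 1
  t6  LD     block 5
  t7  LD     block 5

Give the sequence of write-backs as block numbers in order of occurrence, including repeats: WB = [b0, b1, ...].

0: W B1 → L1 miss [D]
1: W B1 → L1 hit [D]
2: R B8 → L0 miss [-]
3: R B9 → L1 miss wb→B1 [-]
4: R B1 → L1 miss [-]
5: W B1 → L1 hit [D]
6: R B5 → L1 miss wb→B1 [-]
7: R B5 → L1 hit [-]

WB = [1, 1]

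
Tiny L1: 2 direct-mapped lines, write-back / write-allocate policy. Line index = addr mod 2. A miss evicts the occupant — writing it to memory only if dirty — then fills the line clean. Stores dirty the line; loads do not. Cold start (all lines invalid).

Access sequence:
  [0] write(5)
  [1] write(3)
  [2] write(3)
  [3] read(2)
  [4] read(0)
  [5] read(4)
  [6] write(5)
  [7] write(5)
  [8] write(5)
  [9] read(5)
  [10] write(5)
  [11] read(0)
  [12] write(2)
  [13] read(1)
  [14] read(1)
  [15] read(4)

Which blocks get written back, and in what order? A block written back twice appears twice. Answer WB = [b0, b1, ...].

WB = [5, 3, 5, 2]

0: W B5 → L1 miss [D]
1: W B3 → L1 miss wb→B5 [D]
2: W B3 → L1 hit [D]
3: R B2 → L0 miss [-]
4: R B0 → L0 miss [-]
5: R B4 → L0 miss [-]
6: W B5 → L1 miss wb→B3 [D]
7: W B5 → L1 hit [D]
8: W B5 → L1 hit [D]
9: R B5 → L1 hit [D]
10: W B5 → L1 hit [D]
11: R B0 → L0 miss [-]
12: W B2 → L0 miss [D]
13: R B1 → L1 miss wb→B5 [-]
14: R B1 → L1 hit [-]
15: R B4 → L0 miss wb→B2 [-]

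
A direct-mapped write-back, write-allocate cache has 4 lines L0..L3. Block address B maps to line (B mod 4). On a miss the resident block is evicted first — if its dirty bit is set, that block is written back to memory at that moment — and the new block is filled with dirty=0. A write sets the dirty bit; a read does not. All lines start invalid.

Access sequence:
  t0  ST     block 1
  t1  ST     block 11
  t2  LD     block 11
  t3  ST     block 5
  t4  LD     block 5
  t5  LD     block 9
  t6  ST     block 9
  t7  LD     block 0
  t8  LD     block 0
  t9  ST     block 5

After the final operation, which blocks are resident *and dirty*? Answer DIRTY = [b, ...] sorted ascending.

  0 | W B1 → L1 miss [D]
  1 | W B11 → L3 miss [D]
  2 | R B11 → L3 hit [D]
  3 | W B5 → L1 miss wb→B1 [D]
  4 | R B5 → L1 hit [D]
  5 | R B9 → L1 miss wb→B5 [-]
  6 | W B9 → L1 hit [D]
  7 | R B0 → L0 miss [-]
  8 | R B0 → L0 hit [-]
  9 | W B5 → L1 miss wb→B9 [D]

DIRTY = [5, 11]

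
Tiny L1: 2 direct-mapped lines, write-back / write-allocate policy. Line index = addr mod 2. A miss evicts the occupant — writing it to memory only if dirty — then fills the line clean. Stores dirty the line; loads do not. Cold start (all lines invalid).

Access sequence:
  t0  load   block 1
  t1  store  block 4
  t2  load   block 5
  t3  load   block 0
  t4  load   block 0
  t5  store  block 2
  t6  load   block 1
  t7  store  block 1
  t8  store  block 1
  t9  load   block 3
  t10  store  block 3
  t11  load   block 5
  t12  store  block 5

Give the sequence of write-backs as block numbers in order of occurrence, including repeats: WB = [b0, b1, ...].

0: R B1 -> L1 miss  d=-]
1: W B4 -> L0 miss  d=D]
2: R B5 -> L1 miss  d=-]
3: R B0 -> L0 miss wb->B4  d=-]
4: R B0 -> L0 hit  d=-]
5: W B2 -> L0 miss  d=D]
6: R B1 -> L1 miss  d=-]
7: W B1 -> L1 hit  d=D]
8: W B1 -> L1 hit  d=D]
9: R B3 -> L1 miss wb->B1  d=-]
10: W B3 -> L1 hit  d=D]
11: R B5 -> L1 miss wb->B3  d=-]
12: W B5 -> L1 hit  d=D]

WB = [4, 1, 3]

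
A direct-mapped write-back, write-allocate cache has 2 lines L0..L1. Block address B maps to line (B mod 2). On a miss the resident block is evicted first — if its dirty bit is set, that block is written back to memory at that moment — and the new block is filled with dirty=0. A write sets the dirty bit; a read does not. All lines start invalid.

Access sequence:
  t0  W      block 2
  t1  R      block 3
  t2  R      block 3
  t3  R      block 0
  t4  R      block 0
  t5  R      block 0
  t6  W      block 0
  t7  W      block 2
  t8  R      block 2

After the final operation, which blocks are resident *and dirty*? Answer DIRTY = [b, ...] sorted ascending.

0: W B2 → L0 miss [D]
1: R B3 → L1 miss [-]
2: R B3 → L1 hit [-]
3: R B0 → L0 miss wb→B2 [-]
4: R B0 → L0 hit [-]
5: R B0 → L0 hit [-]
6: W B0 → L0 hit [D]
7: W B2 → L0 miss wb→B0 [D]
8: R B2 → L0 hit [D]

DIRTY = [2]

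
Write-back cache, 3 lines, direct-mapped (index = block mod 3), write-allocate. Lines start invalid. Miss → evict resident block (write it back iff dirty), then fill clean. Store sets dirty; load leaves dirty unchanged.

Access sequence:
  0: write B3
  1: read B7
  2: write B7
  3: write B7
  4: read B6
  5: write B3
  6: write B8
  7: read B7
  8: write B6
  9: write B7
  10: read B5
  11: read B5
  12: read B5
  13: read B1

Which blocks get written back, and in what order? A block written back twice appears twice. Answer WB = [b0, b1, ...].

WB = [3, 3, 8, 7]

0: W B3 -> L0 miss  d=D]
1: R B7 -> L1 miss  d=-]
2: W B7 -> L1 hit  d=D]
3: W B7 -> L1 hit  d=D]
4: R B6 -> L0 miss wb->B3  d=-]
5: W B3 -> L0 miss  d=D]
6: W B8 -> L2 miss  d=D]
7: R B7 -> L1 hit  d=D]
8: W B6 -> L0 miss wb->B3  d=D]
9: W B7 -> L1 hit  d=D]
10: R B5 -> L2 miss wb->B8  d=-]
11: R B5 -> L2 hit  d=-]
12: R B5 -> L2 hit  d=-]
13: R B1 -> L1 miss wb->B7  d=-]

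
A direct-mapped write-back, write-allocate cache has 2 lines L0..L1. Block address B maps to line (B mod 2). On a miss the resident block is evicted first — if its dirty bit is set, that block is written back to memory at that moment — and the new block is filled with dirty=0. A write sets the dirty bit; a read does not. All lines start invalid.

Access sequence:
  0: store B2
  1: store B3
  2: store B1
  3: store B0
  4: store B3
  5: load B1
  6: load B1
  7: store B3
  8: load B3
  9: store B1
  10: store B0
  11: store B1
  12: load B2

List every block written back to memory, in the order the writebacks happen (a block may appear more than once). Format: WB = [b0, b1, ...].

0: W B2 → L0 miss [D]
1: W B3 → L1 miss [D]
2: W B1 → L1 miss wb→B3 [D]
3: W B0 → L0 miss wb→B2 [D]
4: W B3 → L1 miss wb→B1 [D]
5: R B1 → L1 miss wb→B3 [-]
6: R B1 → L1 hit [-]
7: W B3 → L1 miss [D]
8: R B3 → L1 hit [D]
9: W B1 → L1 miss wb→B3 [D]
10: W B0 → L0 hit [D]
11: W B1 → L1 hit [D]
12: R B2 → L0 miss wb→B0 [-]

WB = [3, 2, 1, 3, 3, 0]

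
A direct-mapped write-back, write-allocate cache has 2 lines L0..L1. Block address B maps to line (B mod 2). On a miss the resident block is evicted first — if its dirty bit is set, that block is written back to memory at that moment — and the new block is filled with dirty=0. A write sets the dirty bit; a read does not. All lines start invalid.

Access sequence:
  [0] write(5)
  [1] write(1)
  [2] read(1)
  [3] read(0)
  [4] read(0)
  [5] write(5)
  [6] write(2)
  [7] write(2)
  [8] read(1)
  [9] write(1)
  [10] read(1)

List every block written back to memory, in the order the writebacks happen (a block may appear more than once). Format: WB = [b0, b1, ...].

0: W B5 → L1 miss [D]
1: W B1 → L1 miss wb→B5 [D]
2: R B1 → L1 hit [D]
3: R B0 → L0 miss [-]
4: R B0 → L0 hit [-]
5: W B5 → L1 miss wb→B1 [D]
6: W B2 → L0 miss [D]
7: W B2 → L0 hit [D]
8: R B1 → L1 miss wb→B5 [-]
9: W B1 → L1 hit [D]
10: R B1 → L1 hit [D]

WB = [5, 1, 5]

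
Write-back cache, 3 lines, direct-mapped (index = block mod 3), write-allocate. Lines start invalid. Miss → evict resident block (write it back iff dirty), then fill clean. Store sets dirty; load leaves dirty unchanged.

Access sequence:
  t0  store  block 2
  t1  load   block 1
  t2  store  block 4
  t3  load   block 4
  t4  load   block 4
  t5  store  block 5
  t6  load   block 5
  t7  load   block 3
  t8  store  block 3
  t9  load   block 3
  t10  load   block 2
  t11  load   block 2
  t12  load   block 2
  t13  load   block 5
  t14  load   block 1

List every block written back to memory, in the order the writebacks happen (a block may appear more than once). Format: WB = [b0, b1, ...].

WB = [2, 5, 4]

0: W B2 → L2 miss [D]
1: R B1 → L1 miss [-]
2: W B4 → L1 miss [D]
3: R B4 → L1 hit [D]
4: R B4 → L1 hit [D]
5: W B5 → L2 miss wb→B2 [D]
6: R B5 → L2 hit [D]
7: R B3 → L0 miss [-]
8: W B3 → L0 hit [D]
9: R B3 → L0 hit [D]
10: R B2 → L2 miss wb→B5 [-]
11: R B2 → L2 hit [-]
12: R B2 → L2 hit [-]
13: R B5 → L2 miss [-]
14: R B1 → L1 miss wb→B4 [-]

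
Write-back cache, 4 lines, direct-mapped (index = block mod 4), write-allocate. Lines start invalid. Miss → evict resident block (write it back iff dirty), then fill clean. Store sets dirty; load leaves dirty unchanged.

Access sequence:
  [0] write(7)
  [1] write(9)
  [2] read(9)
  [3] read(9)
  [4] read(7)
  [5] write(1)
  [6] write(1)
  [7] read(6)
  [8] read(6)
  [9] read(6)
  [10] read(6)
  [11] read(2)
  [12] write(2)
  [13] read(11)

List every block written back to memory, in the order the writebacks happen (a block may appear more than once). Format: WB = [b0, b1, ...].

WB = [9, 7]

  0 | W B7 → L3 miss [D]
  1 | W B9 → L1 miss [D]
  2 | R B9 → L1 hit [D]
  3 | R B9 → L1 hit [D]
  4 | R B7 → L3 hit [D]
  5 | W B1 → L1 miss wb→B9 [D]
  6 | W B1 → L1 hit [D]
  7 | R B6 → L2 miss [-]
  8 | R B6 → L2 hit [-]
  9 | R B6 → L2 hit [-]
  10 | R B6 → L2 hit [-]
  11 | R B2 → L2 miss [-]
  12 | W B2 → L2 hit [D]
  13 | R B11 → L3 miss wb→B7 [-]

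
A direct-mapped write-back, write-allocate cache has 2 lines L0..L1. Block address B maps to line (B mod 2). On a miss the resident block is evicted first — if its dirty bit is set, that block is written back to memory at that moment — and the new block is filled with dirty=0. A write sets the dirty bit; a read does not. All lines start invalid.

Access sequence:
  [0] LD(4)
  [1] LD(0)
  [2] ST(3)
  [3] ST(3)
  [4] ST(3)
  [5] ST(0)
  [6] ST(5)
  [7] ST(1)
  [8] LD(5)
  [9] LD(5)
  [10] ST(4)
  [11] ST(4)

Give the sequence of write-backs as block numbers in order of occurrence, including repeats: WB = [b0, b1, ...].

0: R B4 → L0 miss [-]
1: R B0 → L0 miss [-]
2: W B3 → L1 miss [D]
3: W B3 → L1 hit [D]
4: W B3 → L1 hit [D]
5: W B0 → L0 hit [D]
6: W B5 → L1 miss wb→B3 [D]
7: W B1 → L1 miss wb→B5 [D]
8: R B5 → L1 miss wb→B1 [-]
9: R B5 → L1 hit [-]
10: W B4 → L0 miss wb→B0 [D]
11: W B4 → L0 hit [D]

WB = [3, 5, 1, 0]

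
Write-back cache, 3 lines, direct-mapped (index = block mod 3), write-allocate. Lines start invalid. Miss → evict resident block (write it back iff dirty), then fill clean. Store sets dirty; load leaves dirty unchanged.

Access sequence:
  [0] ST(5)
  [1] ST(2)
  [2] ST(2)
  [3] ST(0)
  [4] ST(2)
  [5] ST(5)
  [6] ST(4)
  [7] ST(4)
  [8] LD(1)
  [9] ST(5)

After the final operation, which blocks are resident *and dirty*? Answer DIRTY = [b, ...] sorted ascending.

DIRTY = [0, 5]

0: W B5 -> L2 miss  d=D]
1: W B2 -> L2 miss wb->B5  d=D]
2: W B2 -> L2 hit  d=D]
3: W B0 -> L0 miss  d=D]
4: W B2 -> L2 hit  d=D]
5: W B5 -> L2 miss wb->B2  d=D]
6: W B4 -> L1 miss  d=D]
7: W B4 -> L1 hit  d=D]
8: R B1 -> L1 miss wb->B4  d=-]
9: W B5 -> L2 hit  d=D]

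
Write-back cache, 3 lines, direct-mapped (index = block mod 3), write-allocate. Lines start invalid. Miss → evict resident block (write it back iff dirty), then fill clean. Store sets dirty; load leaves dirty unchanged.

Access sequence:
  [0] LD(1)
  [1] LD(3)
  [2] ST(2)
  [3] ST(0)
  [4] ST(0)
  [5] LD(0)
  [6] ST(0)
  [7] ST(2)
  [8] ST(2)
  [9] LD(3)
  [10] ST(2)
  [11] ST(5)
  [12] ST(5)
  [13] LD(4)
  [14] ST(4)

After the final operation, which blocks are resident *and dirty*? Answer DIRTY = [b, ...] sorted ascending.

0: R B1 -> L1 miss  d=-]
1: R B3 -> L0 miss  d=-]
2: W B2 -> L2 miss  d=D]
3: W B0 -> L0 miss  d=D]
4: W B0 -> L0 hit  d=D]
5: R B0 -> L0 hit  d=D]
6: W B0 -> L0 hit  d=D]
7: W B2 -> L2 hit  d=D]
8: W B2 -> L2 hit  d=D]
9: R B3 -> L0 miss wb->B0  d=-]
10: W B2 -> L2 hit  d=D]
11: W B5 -> L2 miss wb->B2  d=D]
12: W B5 -> L2 hit  d=D]
13: R B4 -> L1 miss  d=-]
14: W B4 -> L1 hit  d=D]

DIRTY = [4, 5]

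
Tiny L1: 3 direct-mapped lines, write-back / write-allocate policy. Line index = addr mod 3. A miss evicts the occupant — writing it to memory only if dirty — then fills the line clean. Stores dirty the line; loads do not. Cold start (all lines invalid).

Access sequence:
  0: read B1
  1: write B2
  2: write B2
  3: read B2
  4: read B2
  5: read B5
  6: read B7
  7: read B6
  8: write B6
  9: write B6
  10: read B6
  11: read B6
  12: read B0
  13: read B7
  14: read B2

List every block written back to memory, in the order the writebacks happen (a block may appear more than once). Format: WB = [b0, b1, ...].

  0 | R B1 → L1 miss [-]
  1 | W B2 → L2 miss [D]
  2 | W B2 → L2 hit [D]
  3 | R B2 → L2 hit [D]
  4 | R B2 → L2 hit [D]
  5 | R B5 → L2 miss wb→B2 [-]
  6 | R B7 → L1 miss [-]
  7 | R B6 → L0 miss [-]
  8 | W B6 → L0 hit [D]
  9 | W B6 → L0 hit [D]
  10 | R B6 → L0 hit [D]
  11 | R B6 → L0 hit [D]
  12 | R B0 → L0 miss wb→B6 [-]
  13 | R B7 → L1 hit [-]
  14 | R B2 → L2 miss [-]

WB = [2, 6]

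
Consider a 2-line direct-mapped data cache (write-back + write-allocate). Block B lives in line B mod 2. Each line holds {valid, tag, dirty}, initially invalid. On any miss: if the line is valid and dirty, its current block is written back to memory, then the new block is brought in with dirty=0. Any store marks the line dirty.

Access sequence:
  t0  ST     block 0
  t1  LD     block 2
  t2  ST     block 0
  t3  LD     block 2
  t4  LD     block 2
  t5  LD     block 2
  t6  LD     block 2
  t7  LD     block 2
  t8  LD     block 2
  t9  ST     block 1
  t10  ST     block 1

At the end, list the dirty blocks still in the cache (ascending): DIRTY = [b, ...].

DIRTY = [1]

0: W B0 -> L0 miss  d=D]
1: R B2 -> L0 miss wb->B0  d=-]
2: W B0 -> L0 miss  d=D]
3: R B2 -> L0 miss wb->B0  d=-]
4: R B2 -> L0 hit  d=-]
5: R B2 -> L0 hit  d=-]
6: R B2 -> L0 hit  d=-]
7: R B2 -> L0 hit  d=-]
8: R B2 -> L0 hit  d=-]
9: W B1 -> L1 miss  d=D]
10: W B1 -> L1 hit  d=D]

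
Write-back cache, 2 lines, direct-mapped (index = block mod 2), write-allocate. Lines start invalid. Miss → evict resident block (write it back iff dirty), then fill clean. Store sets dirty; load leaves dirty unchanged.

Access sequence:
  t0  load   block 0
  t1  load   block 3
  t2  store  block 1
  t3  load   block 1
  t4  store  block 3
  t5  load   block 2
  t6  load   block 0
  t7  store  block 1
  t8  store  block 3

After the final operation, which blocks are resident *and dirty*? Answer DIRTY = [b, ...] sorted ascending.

DIRTY = [3]

0: R B0 -> L0 miss  d=-]
1: R B3 -> L1 miss  d=-]
2: W B1 -> L1 miss  d=D]
3: R B1 -> L1 hit  d=D]
4: W B3 -> L1 miss wb->B1  d=D]
5: R B2 -> L0 miss  d=-]
6: R B0 -> L0 miss  d=-]
7: W B1 -> L1 miss wb->B3  d=D]
8: W B3 -> L1 miss wb->B1  d=D]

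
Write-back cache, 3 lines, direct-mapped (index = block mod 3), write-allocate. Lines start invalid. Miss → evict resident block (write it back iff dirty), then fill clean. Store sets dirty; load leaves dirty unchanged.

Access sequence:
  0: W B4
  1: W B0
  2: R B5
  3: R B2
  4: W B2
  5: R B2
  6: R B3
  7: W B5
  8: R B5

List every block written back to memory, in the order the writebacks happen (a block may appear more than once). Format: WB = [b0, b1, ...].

0: W B4 → L1 miss [D]
1: W B0 → L0 miss [D]
2: R B5 → L2 miss [-]
3: R B2 → L2 miss [-]
4: W B2 → L2 hit [D]
5: R B2 → L2 hit [D]
6: R B3 → L0 miss wb→B0 [-]
7: W B5 → L2 miss wb→B2 [D]
8: R B5 → L2 hit [D]

WB = [0, 2]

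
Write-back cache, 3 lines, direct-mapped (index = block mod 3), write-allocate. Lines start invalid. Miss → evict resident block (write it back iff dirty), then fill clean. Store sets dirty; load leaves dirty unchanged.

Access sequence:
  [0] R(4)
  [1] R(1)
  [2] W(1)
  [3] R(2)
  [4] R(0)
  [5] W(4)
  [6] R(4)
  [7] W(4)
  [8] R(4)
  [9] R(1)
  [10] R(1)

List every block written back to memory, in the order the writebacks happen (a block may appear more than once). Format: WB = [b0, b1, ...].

WB = [1, 4]

0: R B4 -> L1 miss  d=-]
1: R B1 -> L1 miss  d=-]
2: W B1 -> L1 hit  d=D]
3: R B2 -> L2 miss  d=-]
4: R B0 -> L0 miss  d=-]
5: W B4 -> L1 miss wb->B1  d=D]
6: R B4 -> L1 hit  d=D]
7: W B4 -> L1 hit  d=D]
8: R B4 -> L1 hit  d=D]
9: R B1 -> L1 miss wb->B4  d=-]
10: R B1 -> L1 hit  d=-]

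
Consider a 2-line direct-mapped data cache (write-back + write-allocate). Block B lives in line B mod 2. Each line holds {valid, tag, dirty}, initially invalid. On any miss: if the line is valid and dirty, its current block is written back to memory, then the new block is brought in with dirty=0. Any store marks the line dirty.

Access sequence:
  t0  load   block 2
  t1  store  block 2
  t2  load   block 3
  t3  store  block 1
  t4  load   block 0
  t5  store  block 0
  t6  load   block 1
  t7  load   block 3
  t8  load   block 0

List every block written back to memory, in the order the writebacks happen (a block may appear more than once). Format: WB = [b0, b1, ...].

WB = [2, 1]

0: R B2 → L0 miss [-]
1: W B2 → L0 hit [D]
2: R B3 → L1 miss [-]
3: W B1 → L1 miss [D]
4: R B0 → L0 miss wb→B2 [-]
5: W B0 → L0 hit [D]
6: R B1 → L1 hit [D]
7: R B3 → L1 miss wb→B1 [-]
8: R B0 → L0 hit [D]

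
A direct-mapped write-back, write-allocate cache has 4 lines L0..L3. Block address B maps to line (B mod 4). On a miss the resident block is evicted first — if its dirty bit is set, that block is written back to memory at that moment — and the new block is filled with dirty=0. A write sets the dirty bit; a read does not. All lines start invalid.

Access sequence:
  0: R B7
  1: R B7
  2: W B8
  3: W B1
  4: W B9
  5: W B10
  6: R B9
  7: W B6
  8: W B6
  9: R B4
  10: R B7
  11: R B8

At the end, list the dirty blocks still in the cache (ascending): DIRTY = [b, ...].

DIRTY = [6, 9]

  0 | R B7 → L3 miss [-]
  1 | R B7 → L3 hit [-]
  2 | W B8 → L0 miss [D]
  3 | W B1 → L1 miss [D]
  4 | W B9 → L1 miss wb→B1 [D]
  5 | W B10 → L2 miss [D]
  6 | R B9 → L1 hit [D]
  7 | W B6 → L2 miss wb→B10 [D]
  8 | W B6 → L2 hit [D]
  9 | R B4 → L0 miss wb→B8 [-]
  10 | R B7 → L3 hit [-]
  11 | R B8 → L0 miss [-]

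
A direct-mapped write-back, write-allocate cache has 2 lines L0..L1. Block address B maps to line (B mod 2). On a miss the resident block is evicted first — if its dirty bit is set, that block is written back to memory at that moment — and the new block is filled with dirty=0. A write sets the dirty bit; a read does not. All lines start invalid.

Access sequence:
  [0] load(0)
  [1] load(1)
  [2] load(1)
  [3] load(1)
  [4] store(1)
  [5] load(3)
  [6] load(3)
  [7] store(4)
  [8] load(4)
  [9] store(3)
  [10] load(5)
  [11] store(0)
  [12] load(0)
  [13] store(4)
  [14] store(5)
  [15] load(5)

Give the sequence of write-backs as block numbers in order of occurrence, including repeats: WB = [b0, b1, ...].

WB = [1, 3, 4, 0]

  0 | R B0 → L0 miss [-]
  1 | R B1 → L1 miss [-]
  2 | R B1 → L1 hit [-]
  3 | R B1 → L1 hit [-]
  4 | W B1 → L1 hit [D]
  5 | R B3 → L1 miss wb→B1 [-]
  6 | R B3 → L1 hit [-]
  7 | W B4 → L0 miss [D]
  8 | R B4 → L0 hit [D]
  9 | W B3 → L1 hit [D]
  10 | R B5 → L1 miss wb→B3 [-]
  11 | W B0 → L0 miss wb→B4 [D]
  12 | R B0 → L0 hit [D]
  13 | W B4 → L0 miss wb→B0 [D]
  14 | W B5 → L1 hit [D]
  15 | R B5 → L1 hit [D]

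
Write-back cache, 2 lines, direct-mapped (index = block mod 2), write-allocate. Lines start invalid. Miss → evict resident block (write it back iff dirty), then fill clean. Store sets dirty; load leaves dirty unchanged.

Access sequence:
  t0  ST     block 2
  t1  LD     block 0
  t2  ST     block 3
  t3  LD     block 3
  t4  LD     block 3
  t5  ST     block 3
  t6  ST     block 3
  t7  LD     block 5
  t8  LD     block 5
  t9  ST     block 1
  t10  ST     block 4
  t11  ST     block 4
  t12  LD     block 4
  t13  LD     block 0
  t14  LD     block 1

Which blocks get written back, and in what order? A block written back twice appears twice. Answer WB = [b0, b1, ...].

  0 | W B2 → L0 miss [D]
  1 | R B0 → L0 miss wb→B2 [-]
  2 | W B3 → L1 miss [D]
  3 | R B3 → L1 hit [D]
  4 | R B3 → L1 hit [D]
  5 | W B3 → L1 hit [D]
  6 | W B3 → L1 hit [D]
  7 | R B5 → L1 miss wb→B3 [-]
  8 | R B5 → L1 hit [-]
  9 | W B1 → L1 miss [D]
  10 | W B4 → L0 miss [D]
  11 | W B4 → L0 hit [D]
  12 | R B4 → L0 hit [D]
  13 | R B0 → L0 miss wb→B4 [-]
  14 | R B1 → L1 hit [D]

WB = [2, 3, 4]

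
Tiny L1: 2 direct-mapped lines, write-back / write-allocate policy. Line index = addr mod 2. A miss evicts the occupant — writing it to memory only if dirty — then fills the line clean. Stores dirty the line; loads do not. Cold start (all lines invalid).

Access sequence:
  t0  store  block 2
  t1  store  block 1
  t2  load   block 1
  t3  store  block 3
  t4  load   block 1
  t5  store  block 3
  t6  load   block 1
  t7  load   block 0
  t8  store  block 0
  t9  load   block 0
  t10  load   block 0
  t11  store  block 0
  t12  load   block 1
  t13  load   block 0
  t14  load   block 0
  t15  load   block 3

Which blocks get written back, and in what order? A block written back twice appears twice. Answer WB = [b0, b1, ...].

0: W B2 -> L0 miss  d=D]
1: W B1 -> L1 miss  d=D]
2: R B1 -> L1 hit  d=D]
3: W B3 -> L1 miss wb->B1  d=D]
4: R B1 -> L1 miss wb->B3  d=-]
5: W B3 -> L1 miss  d=D]
6: R B1 -> L1 miss wb->B3  d=-]
7: R B0 -> L0 miss wb->B2  d=-]
8: W B0 -> L0 hit  d=D]
9: R B0 -> L0 hit  d=D]
10: R B0 -> L0 hit  d=D]
11: W B0 -> L0 hit  d=D]
12: R B1 -> L1 hit  d=-]
13: R B0 -> L0 hit  d=D]
14: R B0 -> L0 hit  d=D]
15: R B3 -> L1 miss  d=-]

WB = [1, 3, 3, 2]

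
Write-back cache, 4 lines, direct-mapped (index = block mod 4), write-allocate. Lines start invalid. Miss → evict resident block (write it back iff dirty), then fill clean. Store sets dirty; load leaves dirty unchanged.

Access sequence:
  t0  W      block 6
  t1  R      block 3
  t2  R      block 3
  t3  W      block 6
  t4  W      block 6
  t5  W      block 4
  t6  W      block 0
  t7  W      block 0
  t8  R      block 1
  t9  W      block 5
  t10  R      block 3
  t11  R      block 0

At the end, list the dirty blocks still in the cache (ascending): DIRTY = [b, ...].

DIRTY = [0, 5, 6]

  0 | W B6 → L2 miss [D]
  1 | R B3 → L3 miss [-]
  2 | R B3 → L3 hit [-]
  3 | W B6 → L2 hit [D]
  4 | W B6 → L2 hit [D]
  5 | W B4 → L0 miss [D]
  6 | W B0 → L0 miss wb→B4 [D]
  7 | W B0 → L0 hit [D]
  8 | R B1 → L1 miss [-]
  9 | W B5 → L1 miss [D]
  10 | R B3 → L3 hit [-]
  11 | R B0 → L0 hit [D]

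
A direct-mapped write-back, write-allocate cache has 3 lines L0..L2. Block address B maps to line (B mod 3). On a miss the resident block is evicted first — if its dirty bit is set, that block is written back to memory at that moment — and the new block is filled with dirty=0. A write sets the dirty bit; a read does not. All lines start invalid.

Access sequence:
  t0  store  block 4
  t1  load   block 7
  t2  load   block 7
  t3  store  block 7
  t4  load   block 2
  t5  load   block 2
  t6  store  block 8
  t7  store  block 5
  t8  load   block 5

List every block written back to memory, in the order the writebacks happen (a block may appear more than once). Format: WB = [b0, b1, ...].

WB = [4, 8]

  0 | W B4 → L1 miss [D]
  1 | R B7 → L1 miss wb→B4 [-]
  2 | R B7 → L1 hit [-]
  3 | W B7 → L1 hit [D]
  4 | R B2 → L2 miss [-]
  5 | R B2 → L2 hit [-]
  6 | W B8 → L2 miss [D]
  7 | W B5 → L2 miss wb→B8 [D]
  8 | R B5 → L2 hit [D]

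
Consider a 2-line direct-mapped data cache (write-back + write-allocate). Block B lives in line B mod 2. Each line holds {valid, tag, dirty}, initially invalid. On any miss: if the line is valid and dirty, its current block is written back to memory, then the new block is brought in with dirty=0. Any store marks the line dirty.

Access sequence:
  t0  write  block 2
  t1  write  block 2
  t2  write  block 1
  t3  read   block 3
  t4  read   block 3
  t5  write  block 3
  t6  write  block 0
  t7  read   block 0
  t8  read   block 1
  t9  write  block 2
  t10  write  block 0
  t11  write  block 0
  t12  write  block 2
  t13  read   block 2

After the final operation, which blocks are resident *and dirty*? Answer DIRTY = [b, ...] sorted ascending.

DIRTY = [2]

0: W B2 -> L0 miss  d=D]
1: W B2 -> L0 hit  d=D]
2: W B1 -> L1 miss  d=D]
3: R B3 -> L1 miss wb->B1  d=-]
4: R B3 -> L1 hit  d=-]
5: W B3 -> L1 hit  d=D]
6: W B0 -> L0 miss wb->B2  d=D]
7: R B0 -> L0 hit  d=D]
8: R B1 -> L1 miss wb->B3  d=-]
9: W B2 -> L0 miss wb->B0  d=D]
10: W B0 -> L0 miss wb->B2  d=D]
11: W B0 -> L0 hit  d=D]
12: W B2 -> L0 miss wb->B0  d=D]
13: R B2 -> L0 hit  d=D]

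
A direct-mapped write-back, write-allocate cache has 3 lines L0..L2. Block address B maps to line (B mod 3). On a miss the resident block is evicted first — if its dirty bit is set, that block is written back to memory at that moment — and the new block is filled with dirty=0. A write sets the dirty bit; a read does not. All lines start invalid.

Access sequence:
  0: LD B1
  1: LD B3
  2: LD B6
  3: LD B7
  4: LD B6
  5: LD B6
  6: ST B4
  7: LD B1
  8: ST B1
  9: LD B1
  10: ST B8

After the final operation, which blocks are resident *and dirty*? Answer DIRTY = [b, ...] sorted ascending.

DIRTY = [1, 8]

  0 | R B1 → L1 miss [-]
  1 | R B3 → L0 miss [-]
  2 | R B6 → L0 miss [-]
  3 | R B7 → L1 miss [-]
  4 | R B6 → L0 hit [-]
  5 | R B6 → L0 hit [-]
  6 | W B4 → L1 miss [D]
  7 | R B1 → L1 miss wb→B4 [-]
  8 | W B1 → L1 hit [D]
  9 | R B1 → L1 hit [D]
  10 | W B8 → L2 miss [D]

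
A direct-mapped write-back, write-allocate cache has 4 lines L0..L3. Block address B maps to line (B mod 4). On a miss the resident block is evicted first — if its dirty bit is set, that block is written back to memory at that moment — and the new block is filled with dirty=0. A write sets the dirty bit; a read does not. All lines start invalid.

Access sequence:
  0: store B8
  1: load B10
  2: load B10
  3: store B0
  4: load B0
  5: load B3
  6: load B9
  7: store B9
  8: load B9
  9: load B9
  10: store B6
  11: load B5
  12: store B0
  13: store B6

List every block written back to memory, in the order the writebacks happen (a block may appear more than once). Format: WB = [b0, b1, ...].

0: W B8 → L0 miss [D]
1: R B10 → L2 miss [-]
2: R B10 → L2 hit [-]
3: W B0 → L0 miss wb→B8 [D]
4: R B0 → L0 hit [D]
5: R B3 → L3 miss [-]
6: R B9 → L1 miss [-]
7: W B9 → L1 hit [D]
8: R B9 → L1 hit [D]
9: R B9 → L1 hit [D]
10: W B6 → L2 miss [D]
11: R B5 → L1 miss wb→B9 [-]
12: W B0 → L0 hit [D]
13: W B6 → L2 hit [D]

WB = [8, 9]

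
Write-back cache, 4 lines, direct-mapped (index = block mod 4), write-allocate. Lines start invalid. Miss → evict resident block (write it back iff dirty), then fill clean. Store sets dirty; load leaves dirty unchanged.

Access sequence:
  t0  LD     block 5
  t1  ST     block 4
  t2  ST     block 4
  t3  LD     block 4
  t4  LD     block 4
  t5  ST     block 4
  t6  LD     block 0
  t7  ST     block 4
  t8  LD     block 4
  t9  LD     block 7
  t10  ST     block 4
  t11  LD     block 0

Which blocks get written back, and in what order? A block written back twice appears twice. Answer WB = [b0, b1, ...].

WB = [4, 4]

0: R B5 -> L1 miss  d=-]
1: W B4 -> L0 miss  d=D]
2: W B4 -> L0 hit  d=D]
3: R B4 -> L0 hit  d=D]
4: R B4 -> L0 hit  d=D]
5: W B4 -> L0 hit  d=D]
6: R B0 -> L0 miss wb->B4  d=-]
7: W B4 -> L0 miss  d=D]
8: R B4 -> L0 hit  d=D]
9: R B7 -> L3 miss  d=-]
10: W B4 -> L0 hit  d=D]
11: R B0 -> L0 miss wb->B4  d=-]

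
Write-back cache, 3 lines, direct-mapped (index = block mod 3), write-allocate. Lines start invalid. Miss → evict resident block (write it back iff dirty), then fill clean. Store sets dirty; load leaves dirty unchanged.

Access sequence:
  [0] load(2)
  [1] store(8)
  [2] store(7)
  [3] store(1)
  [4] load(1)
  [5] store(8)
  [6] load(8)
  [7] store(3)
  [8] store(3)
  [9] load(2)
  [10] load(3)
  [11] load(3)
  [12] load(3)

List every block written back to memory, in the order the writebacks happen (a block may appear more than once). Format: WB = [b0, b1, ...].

WB = [7, 8]

0: R B2 → L2 miss [-]
1: W B8 → L2 miss [D]
2: W B7 → L1 miss [D]
3: W B1 → L1 miss wb→B7 [D]
4: R B1 → L1 hit [D]
5: W B8 → L2 hit [D]
6: R B8 → L2 hit [D]
7: W B3 → L0 miss [D]
8: W B3 → L0 hit [D]
9: R B2 → L2 miss wb→B8 [-]
10: R B3 → L0 hit [D]
11: R B3 → L0 hit [D]
12: R B3 → L0 hit [D]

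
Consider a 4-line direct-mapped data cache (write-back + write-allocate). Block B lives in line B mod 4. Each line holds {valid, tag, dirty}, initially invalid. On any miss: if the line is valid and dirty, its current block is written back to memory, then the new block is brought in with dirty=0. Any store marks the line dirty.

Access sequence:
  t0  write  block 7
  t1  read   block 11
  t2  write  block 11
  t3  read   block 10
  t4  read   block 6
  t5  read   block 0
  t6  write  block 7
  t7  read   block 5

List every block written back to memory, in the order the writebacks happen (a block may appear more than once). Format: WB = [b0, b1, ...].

WB = [7, 11]

  0 | W B7 → L3 miss [D]
  1 | R B11 → L3 miss wb→B7 [-]
  2 | W B11 → L3 hit [D]
  3 | R B10 → L2 miss [-]
  4 | R B6 → L2 miss [-]
  5 | R B0 → L0 miss [-]
  6 | W B7 → L3 miss wb→B11 [D]
  7 | R B5 → L1 miss [-]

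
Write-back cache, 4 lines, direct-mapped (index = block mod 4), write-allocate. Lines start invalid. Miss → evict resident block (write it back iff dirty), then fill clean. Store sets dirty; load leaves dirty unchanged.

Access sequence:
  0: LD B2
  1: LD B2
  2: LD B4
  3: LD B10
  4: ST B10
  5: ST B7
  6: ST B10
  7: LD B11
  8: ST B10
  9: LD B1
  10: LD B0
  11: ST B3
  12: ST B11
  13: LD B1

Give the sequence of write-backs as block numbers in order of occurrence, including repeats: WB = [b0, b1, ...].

0: R B2 → L2 miss [-]
1: R B2 → L2 hit [-]
2: R B4 → L0 miss [-]
3: R B10 → L2 miss [-]
4: W B10 → L2 hit [D]
5: W B7 → L3 miss [D]
6: W B10 → L2 hit [D]
7: R B11 → L3 miss wb→B7 [-]
8: W B10 → L2 hit [D]
9: R B1 → L1 miss [-]
10: R B0 → L0 miss [-]
11: W B3 → L3 miss [D]
12: W B11 → L3 miss wb→B3 [D]
13: R B1 → L1 hit [-]

WB = [7, 3]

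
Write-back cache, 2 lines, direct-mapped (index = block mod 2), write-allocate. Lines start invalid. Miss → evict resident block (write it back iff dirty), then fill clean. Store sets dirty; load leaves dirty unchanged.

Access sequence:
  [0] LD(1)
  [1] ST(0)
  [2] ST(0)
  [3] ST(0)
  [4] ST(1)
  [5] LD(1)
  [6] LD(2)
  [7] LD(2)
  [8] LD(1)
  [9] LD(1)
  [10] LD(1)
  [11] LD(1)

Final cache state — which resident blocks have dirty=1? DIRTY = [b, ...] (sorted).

DIRTY = [1]

0: R B1 -> L1 miss  d=-]
1: W B0 -> L0 miss  d=D]
2: W B0 -> L0 hit  d=D]
3: W B0 -> L0 hit  d=D]
4: W B1 -> L1 hit  d=D]
5: R B1 -> L1 hit  d=D]
6: R B2 -> L0 miss wb->B0  d=-]
7: R B2 -> L0 hit  d=-]
8: R B1 -> L1 hit  d=D]
9: R B1 -> L1 hit  d=D]
10: R B1 -> L1 hit  d=D]
11: R B1 -> L1 hit  d=D]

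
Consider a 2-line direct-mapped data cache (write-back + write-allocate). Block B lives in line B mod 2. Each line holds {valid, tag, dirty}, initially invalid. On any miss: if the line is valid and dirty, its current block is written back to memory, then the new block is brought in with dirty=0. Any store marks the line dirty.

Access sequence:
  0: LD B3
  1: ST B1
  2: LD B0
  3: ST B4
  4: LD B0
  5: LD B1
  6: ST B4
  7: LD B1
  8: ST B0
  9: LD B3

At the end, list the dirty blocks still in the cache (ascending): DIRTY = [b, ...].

  0 | R B3 → L1 miss [-]
  1 | W B1 → L1 miss [D]
  2 | R B0 → L0 miss [-]
  3 | W B4 → L0 miss [D]
  4 | R B0 → L0 miss wb→B4 [-]
  5 | R B1 → L1 hit [D]
  6 | W B4 → L0 miss [D]
  7 | R B1 → L1 hit [D]
  8 | W B0 → L0 miss wb→B4 [D]
  9 | R B3 → L1 miss wb→B1 [-]

DIRTY = [0]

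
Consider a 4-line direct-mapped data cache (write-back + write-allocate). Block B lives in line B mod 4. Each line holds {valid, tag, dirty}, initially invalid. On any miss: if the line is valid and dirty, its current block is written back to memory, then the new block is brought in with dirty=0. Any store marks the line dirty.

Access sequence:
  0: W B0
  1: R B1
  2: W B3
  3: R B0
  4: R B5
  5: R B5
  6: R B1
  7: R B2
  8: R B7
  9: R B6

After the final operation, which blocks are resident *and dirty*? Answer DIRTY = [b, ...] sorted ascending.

DIRTY = [0]

0: W B0 -> L0 miss  d=D]
1: R B1 -> L1 miss  d=-]
2: W B3 -> L3 miss  d=D]
3: R B0 -> L0 hit  d=D]
4: R B5 -> L1 miss  d=-]
5: R B5 -> L1 hit  d=-]
6: R B1 -> L1 miss  d=-]
7: R B2 -> L2 miss  d=-]
8: R B7 -> L3 miss wb->B3  d=-]
9: R B6 -> L2 miss  d=-]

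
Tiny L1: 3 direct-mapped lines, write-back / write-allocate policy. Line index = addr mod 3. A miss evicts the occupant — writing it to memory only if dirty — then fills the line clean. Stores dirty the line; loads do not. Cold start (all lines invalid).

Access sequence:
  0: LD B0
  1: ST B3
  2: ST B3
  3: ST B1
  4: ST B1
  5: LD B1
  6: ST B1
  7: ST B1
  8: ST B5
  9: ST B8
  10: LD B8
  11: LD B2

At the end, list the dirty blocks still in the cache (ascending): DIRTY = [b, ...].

DIRTY = [1, 3]

0: R B0 -> L0 miss  d=-]
1: W B3 -> L0 miss  d=D]
2: W B3 -> L0 hit  d=D]
3: W B1 -> L1 miss  d=D]
4: W B1 -> L1 hit  d=D]
5: R B1 -> L1 hit  d=D]
6: W B1 -> L1 hit  d=D]
7: W B1 -> L1 hit  d=D]
8: W B5 -> L2 miss  d=D]
9: W B8 -> L2 miss wb->B5  d=D]
10: R B8 -> L2 hit  d=D]
11: R B2 -> L2 miss wb->B8  d=-]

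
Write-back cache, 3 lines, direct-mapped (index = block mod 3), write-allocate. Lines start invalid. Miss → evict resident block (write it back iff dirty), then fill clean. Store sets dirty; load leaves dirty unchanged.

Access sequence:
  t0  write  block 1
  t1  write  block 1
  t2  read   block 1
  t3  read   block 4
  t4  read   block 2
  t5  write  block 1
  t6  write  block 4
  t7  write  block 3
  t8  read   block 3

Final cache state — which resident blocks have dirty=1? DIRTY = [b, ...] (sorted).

  0 | W B1 → L1 miss [D]
  1 | W B1 → L1 hit [D]
  2 | R B1 → L1 hit [D]
  3 | R B4 → L1 miss wb→B1 [-]
  4 | R B2 → L2 miss [-]
  5 | W B1 → L1 miss [D]
  6 | W B4 → L1 miss wb→B1 [D]
  7 | W B3 → L0 miss [D]
  8 | R B3 → L0 hit [D]

DIRTY = [3, 4]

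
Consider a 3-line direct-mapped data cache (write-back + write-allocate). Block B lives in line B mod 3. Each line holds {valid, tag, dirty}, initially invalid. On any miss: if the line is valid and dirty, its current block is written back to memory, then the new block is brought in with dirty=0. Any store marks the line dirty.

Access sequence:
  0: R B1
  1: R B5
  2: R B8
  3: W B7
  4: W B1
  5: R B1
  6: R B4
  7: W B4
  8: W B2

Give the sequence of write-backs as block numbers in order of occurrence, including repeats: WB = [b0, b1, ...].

0: R B1 → L1 miss [-]
1: R B5 → L2 miss [-]
2: R B8 → L2 miss [-]
3: W B7 → L1 miss [D]
4: W B1 → L1 miss wb→B7 [D]
5: R B1 → L1 hit [D]
6: R B4 → L1 miss wb→B1 [-]
7: W B4 → L1 hit [D]
8: W B2 → L2 miss [D]

WB = [7, 1]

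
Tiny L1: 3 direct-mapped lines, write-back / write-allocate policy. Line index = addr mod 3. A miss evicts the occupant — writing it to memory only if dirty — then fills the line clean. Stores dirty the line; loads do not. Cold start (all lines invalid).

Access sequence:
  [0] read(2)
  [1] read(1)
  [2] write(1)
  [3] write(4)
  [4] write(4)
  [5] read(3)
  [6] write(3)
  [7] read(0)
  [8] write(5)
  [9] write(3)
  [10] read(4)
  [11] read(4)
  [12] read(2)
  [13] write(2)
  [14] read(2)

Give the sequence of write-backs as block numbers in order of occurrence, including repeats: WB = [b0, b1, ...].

  0 | R B2 → L2 miss [-]
  1 | R B1 → L1 miss [-]
  2 | W B1 → L1 hit [D]
  3 | W B4 → L1 miss wb→B1 [D]
  4 | W B4 → L1 hit [D]
  5 | R B3 → L0 miss [-]
  6 | W B3 → L0 hit [D]
  7 | R B0 → L0 miss wb→B3 [-]
  8 | W B5 → L2 miss [D]
  9 | W B3 → L0 miss [D]
  10 | R B4 → L1 hit [D]
  11 | R B4 → L1 hit [D]
  12 | R B2 → L2 miss wb→B5 [-]
  13 | W B2 → L2 hit [D]
  14 | R B2 → L2 hit [D]

WB = [1, 3, 5]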